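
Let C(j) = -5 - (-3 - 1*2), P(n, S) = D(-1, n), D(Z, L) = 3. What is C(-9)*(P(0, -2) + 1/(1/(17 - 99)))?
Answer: 0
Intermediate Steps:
P(n, S) = 3
C(j) = 0 (C(j) = -5 - (-3 - 2) = -5 - 1*(-5) = -5 + 5 = 0)
C(-9)*(P(0, -2) + 1/(1/(17 - 99))) = 0*(3 + 1/(1/(17 - 99))) = 0*(3 + 1/(1/(-82))) = 0*(3 + 1/(-1/82)) = 0*(3 - 82) = 0*(-79) = 0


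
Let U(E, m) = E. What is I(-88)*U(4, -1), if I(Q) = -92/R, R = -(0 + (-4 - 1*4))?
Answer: -46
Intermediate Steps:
R = 8 (R = -(0 + (-4 - 4)) = -(0 - 8) = -1*(-8) = 8)
I(Q) = -23/2 (I(Q) = -92/8 = -92*⅛ = -23/2)
I(-88)*U(4, -1) = -23/2*4 = -46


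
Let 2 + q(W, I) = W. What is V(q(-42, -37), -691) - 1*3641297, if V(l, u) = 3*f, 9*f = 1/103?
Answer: -1125160772/309 ≈ -3.6413e+6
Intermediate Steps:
f = 1/927 (f = (1/9)/103 = (1/9)*(1/103) = 1/927 ≈ 0.0010787)
q(W, I) = -2 + W
V(l, u) = 1/309 (V(l, u) = 3*(1/927) = 1/309)
V(q(-42, -37), -691) - 1*3641297 = 1/309 - 1*3641297 = 1/309 - 3641297 = -1125160772/309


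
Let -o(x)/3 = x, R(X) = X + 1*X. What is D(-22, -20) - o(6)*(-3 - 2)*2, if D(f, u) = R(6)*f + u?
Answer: -464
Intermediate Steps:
R(X) = 2*X (R(X) = X + X = 2*X)
o(x) = -3*x
D(f, u) = u + 12*f (D(f, u) = (2*6)*f + u = 12*f + u = u + 12*f)
D(-22, -20) - o(6)*(-3 - 2)*2 = (-20 + 12*(-22)) - (-3*6)*(-3 - 2)*2 = (-20 - 264) - (-18*(-5))*2 = -284 - 90*2 = -284 - 1*180 = -284 - 180 = -464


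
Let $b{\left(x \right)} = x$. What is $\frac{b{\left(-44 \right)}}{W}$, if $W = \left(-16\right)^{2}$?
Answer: $- \frac{11}{64} \approx -0.17188$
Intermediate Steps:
$W = 256$
$\frac{b{\left(-44 \right)}}{W} = - \frac{44}{256} = \left(-44\right) \frac{1}{256} = - \frac{11}{64}$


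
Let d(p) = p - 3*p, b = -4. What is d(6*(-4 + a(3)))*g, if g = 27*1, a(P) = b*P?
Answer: 5184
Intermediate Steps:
a(P) = -4*P
g = 27
d(p) = -2*p
d(6*(-4 + a(3)))*g = -12*(-4 - 4*3)*27 = -12*(-4 - 12)*27 = -12*(-16)*27 = -2*(-96)*27 = 192*27 = 5184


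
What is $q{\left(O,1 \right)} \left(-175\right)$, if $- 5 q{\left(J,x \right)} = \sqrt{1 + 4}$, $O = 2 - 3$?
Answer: $35 \sqrt{5} \approx 78.262$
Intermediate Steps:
$O = -1$
$q{\left(J,x \right)} = - \frac{\sqrt{5}}{5}$ ($q{\left(J,x \right)} = - \frac{\sqrt{1 + 4}}{5} = - \frac{\sqrt{5}}{5}$)
$q{\left(O,1 \right)} \left(-175\right) = - \frac{\sqrt{5}}{5} \left(-175\right) = 35 \sqrt{5}$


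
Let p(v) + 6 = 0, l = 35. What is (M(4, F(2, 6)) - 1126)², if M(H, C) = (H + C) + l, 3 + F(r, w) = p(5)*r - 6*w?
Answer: 1295044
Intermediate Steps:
p(v) = -6 (p(v) = -6 + 0 = -6)
F(r, w) = -3 - 6*r - 6*w (F(r, w) = -3 + (-6*r - 6*w) = -3 - 6*r - 6*w)
M(H, C) = 35 + C + H (M(H, C) = (H + C) + 35 = (C + H) + 35 = 35 + C + H)
(M(4, F(2, 6)) - 1126)² = ((35 + (-3 - 6*2 - 6*6) + 4) - 1126)² = ((35 + (-3 - 12 - 36) + 4) - 1126)² = ((35 - 51 + 4) - 1126)² = (-12 - 1126)² = (-1138)² = 1295044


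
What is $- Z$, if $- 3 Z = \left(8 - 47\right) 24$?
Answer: $-312$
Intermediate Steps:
$Z = 312$ ($Z = - \frac{\left(8 - 47\right) 24}{3} = - \frac{\left(-39\right) 24}{3} = \left(- \frac{1}{3}\right) \left(-936\right) = 312$)
$- Z = \left(-1\right) 312 = -312$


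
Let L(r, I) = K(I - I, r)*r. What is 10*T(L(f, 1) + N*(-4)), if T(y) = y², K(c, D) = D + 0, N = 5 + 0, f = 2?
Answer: 2560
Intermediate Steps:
N = 5
K(c, D) = D
L(r, I) = r² (L(r, I) = r*r = r²)
10*T(L(f, 1) + N*(-4)) = 10*(2² + 5*(-4))² = 10*(4 - 20)² = 10*(-16)² = 10*256 = 2560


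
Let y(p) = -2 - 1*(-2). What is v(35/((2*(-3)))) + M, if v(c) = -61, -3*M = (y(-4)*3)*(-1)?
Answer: -61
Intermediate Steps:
y(p) = 0 (y(p) = -2 + 2 = 0)
M = 0 (M = -0*3*(-1)/3 = -0*(-1) = -1/3*0 = 0)
v(35/((2*(-3)))) + M = -61 + 0 = -61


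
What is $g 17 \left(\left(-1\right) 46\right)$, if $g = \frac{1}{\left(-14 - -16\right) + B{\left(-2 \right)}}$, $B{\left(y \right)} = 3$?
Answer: $- \frac{782}{5} \approx -156.4$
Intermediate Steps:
$g = \frac{1}{5}$ ($g = \frac{1}{\left(-14 - -16\right) + 3} = \frac{1}{\left(-14 + 16\right) + 3} = \frac{1}{2 + 3} = \frac{1}{5} \approx 0.2$)
$g 17 \left(\left(-1\right) 46\right) = \frac{1}{5} \cdot 17 \left(\left(-1\right) 46\right) = \frac{17}{5} \left(-46\right) = - \frac{782}{5}$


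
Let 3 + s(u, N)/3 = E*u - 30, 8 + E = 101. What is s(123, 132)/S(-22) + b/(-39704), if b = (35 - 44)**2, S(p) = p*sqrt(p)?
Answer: -81/39704 + 17109*I*sqrt(22)/242 ≈ -0.0020401 + 331.6*I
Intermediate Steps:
E = 93 (E = -8 + 101 = 93)
S(p) = p**(3/2)
s(u, N) = -99 + 279*u (s(u, N) = -9 + 3*(93*u - 30) = -9 + 3*(-30 + 93*u) = -9 + (-90 + 279*u) = -99 + 279*u)
b = 81 (b = (-9)**2 = 81)
s(123, 132)/S(-22) + b/(-39704) = (-99 + 279*123)/((-22)**(3/2)) + 81/(-39704) = (-99 + 34317)/((-22*I*sqrt(22))) + 81*(-1/39704) = 34218*(I*sqrt(22)/484) - 81/39704 = 17109*I*sqrt(22)/242 - 81/39704 = -81/39704 + 17109*I*sqrt(22)/242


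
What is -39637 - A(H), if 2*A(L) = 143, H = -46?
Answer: -79417/2 ≈ -39709.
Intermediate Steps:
A(L) = 143/2 (A(L) = (½)*143 = 143/2)
-39637 - A(H) = -39637 - 1*143/2 = -39637 - 143/2 = -79417/2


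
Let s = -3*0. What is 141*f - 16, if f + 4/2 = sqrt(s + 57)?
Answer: -298 + 141*sqrt(57) ≈ 766.53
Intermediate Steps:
s = 0
f = -2 + sqrt(57) (f = -2 + sqrt(0 + 57) = -2 + sqrt(57) ≈ 5.5498)
141*f - 16 = 141*(-2 + sqrt(57)) - 16 = (-282 + 141*sqrt(57)) - 16 = -298 + 141*sqrt(57)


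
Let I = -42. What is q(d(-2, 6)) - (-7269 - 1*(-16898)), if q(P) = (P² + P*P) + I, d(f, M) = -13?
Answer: -9333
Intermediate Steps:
q(P) = -42 + 2*P² (q(P) = (P² + P*P) - 42 = (P² + P²) - 42 = 2*P² - 42 = -42 + 2*P²)
q(d(-2, 6)) - (-7269 - 1*(-16898)) = (-42 + 2*(-13)²) - (-7269 - 1*(-16898)) = (-42 + 2*169) - (-7269 + 16898) = (-42 + 338) - 1*9629 = 296 - 9629 = -9333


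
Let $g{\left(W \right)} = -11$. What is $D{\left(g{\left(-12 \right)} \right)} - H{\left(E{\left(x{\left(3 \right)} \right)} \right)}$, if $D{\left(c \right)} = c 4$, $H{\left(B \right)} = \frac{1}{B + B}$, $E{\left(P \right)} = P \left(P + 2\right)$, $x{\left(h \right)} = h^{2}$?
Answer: $- \frac{8713}{198} \approx -44.005$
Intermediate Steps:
$E{\left(P \right)} = P \left(2 + P\right)$
$H{\left(B \right)} = \frac{1}{2 B}$
$D{\left(c \right)} = 4 c$
$D{\left(g{\left(-12 \right)} \right)} - H{\left(E{\left(x{\left(3 \right)} \right)} \right)} = 4 \left(-11\right) - \frac{1}{2 \cdot 3^{2} \left(2 + 3^{2}\right)} = -44 - \frac{1}{2 \cdot 9 \left(2 + 9\right)} = -44 - \frac{1}{2 \cdot 9 \cdot 11} = -44 - \frac{1}{2 \cdot 99} = -44 - \frac{1}{2} \cdot \frac{1}{99} = -44 - \frac{1}{198} = - \frac{8713}{198}$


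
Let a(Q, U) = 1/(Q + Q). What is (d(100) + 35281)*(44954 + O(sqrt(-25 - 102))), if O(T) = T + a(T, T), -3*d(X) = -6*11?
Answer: 1587011062 + 8931659*I*sqrt(127)/254 ≈ 1.587e+9 + 3.9628e+5*I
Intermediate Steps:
a(Q, U) = 1/(2*Q)
d(X) = 22 (d(X) = -(-2)*11 = -1/3*(-66) = 22)
O(T) = T + 1/(2*T)
(d(100) + 35281)*(44954 + O(sqrt(-25 - 102))) = (22 + 35281)*(44954 + (sqrt(-25 - 102) + 1/(2*(sqrt(-25 - 102))))) = 35303*(44954 + (sqrt(-127) + 1/(2*(sqrt(-127))))) = 35303*(44954 + (I*sqrt(127) + 1/(2*((I*sqrt(127)))))) = 35303*(44954 + (I*sqrt(127) + (-I*sqrt(127)/127)/2)) = 35303*(44954 + (I*sqrt(127) - I*sqrt(127)/254)) = 35303*(44954 + 253*I*sqrt(127)/254) = 1587011062 + 8931659*I*sqrt(127)/254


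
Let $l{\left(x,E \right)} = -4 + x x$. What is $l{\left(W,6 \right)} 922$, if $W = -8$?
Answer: $55320$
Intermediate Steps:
$l{\left(x,E \right)} = -4 + x^{2}$
$l{\left(W,6 \right)} 922 = \left(-4 + \left(-8\right)^{2}\right) 922 = \left(-4 + 64\right) 922 = 60 \cdot 922 = 55320$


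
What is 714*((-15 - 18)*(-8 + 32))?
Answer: -565488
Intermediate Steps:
714*((-15 - 18)*(-8 + 32)) = 714*(-33*24) = 714*(-792) = -565488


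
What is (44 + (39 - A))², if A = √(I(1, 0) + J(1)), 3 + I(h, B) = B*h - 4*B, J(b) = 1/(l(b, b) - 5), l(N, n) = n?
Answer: (166 - I*√13)²/4 ≈ 6885.8 - 299.26*I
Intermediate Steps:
J(b) = 1/(-5 + b) (J(b) = 1/(b - 5) = 1/(-5 + b))
I(h, B) = -3 - 4*B + B*h (I(h, B) = -3 + (B*h - 4*B) = -3 + (-4*B + B*h) = -3 - 4*B + B*h)
A = I*√13/2 (A = √((-3 - 4*0 + 0*1) + 1/(-5 + 1)) = √((-3 + 0 + 0) + 1/(-4)) = √(-3 - ¼) = √(-13/4) = I*√13/2 ≈ 1.8028*I)
(44 + (39 - A))² = (44 + (39 - I*√13/2))² = (83 - I*√13/2)²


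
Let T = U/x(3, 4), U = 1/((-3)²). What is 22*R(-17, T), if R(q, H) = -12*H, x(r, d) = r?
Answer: -88/9 ≈ -9.7778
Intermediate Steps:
U = ⅑ (U = 1/9 = ⅑ ≈ 0.11111)
T = 1/27 (T = (⅑)/3 = (⅑)*(⅓) = 1/27 ≈ 0.037037)
22*R(-17, T) = 22*(-12*1/27) = 22*(-4/9) = -88/9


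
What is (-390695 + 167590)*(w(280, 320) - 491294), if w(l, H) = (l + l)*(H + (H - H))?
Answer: 69629731870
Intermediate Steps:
w(l, H) = 2*H*l (w(l, H) = (2*l)*(H + 0) = (2*l)*H = 2*H*l)
(-390695 + 167590)*(w(280, 320) - 491294) = (-390695 + 167590)*(2*320*280 - 491294) = -223105*(179200 - 491294) = -223105*(-312094) = 69629731870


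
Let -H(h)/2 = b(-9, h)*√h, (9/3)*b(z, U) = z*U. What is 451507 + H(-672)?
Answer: 451507 - 16128*I*√42 ≈ 4.5151e+5 - 1.0452e+5*I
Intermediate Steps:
b(z, U) = U*z/3 (b(z, U) = (z*U)/3 = (U*z)/3 = U*z/3)
H(h) = 6*h^(3/2) (H(h) = -2*(⅓)*h*(-9)*√h = -2*(-3*h)*√h = -(-6)*h^(3/2) = 6*h^(3/2))
451507 + H(-672) = 451507 + 6*(-672)^(3/2) = 451507 + 6*(-2688*I*√42) = 451507 - 16128*I*√42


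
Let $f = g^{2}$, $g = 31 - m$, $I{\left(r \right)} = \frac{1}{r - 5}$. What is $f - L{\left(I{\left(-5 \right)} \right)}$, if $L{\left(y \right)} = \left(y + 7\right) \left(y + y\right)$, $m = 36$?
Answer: $\frac{1319}{50} \approx 26.38$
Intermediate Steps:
$I{\left(r \right)} = \frac{1}{-5 + r}$
$g = -5$ ($g = 31 - 36 = -5$)
$L{\left(y \right)} = 2 y \left(7 + y\right)$ ($L{\left(y \right)} = \left(7 + y\right) 2 y = 2 y \left(7 + y\right)$)
$f = 25$ ($f = \left(-5\right)^{2} = 25$)
$f - L{\left(I{\left(-5 \right)} \right)} = 25 - \frac{2 \left(7 + \frac{1}{-5 - 5}\right)}{-5 - 5} = 25 - \frac{2 \left(7 + \frac{1}{-10}\right)}{-10} = 25 - 2 \left(- \frac{1}{10}\right) \left(7 - \frac{1}{10}\right) = 25 - 2 \left(- \frac{1}{10}\right) \frac{69}{10} = 25 - - \frac{69}{50} = 25 + \frac{69}{50} = \frac{1319}{50}$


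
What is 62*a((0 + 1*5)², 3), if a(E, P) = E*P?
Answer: 4650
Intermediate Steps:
62*a((0 + 1*5)², 3) = 62*((0 + 1*5)²*3) = 62*((0 + 5)²*3) = 62*(5²*3) = 62*(25*3) = 62*75 = 4650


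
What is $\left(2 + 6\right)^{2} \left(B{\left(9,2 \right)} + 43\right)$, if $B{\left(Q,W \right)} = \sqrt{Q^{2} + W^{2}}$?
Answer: $2752 + 64 \sqrt{85} \approx 3342.1$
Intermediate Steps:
$\left(2 + 6\right)^{2} \left(B{\left(9,2 \right)} + 43\right) = \left(2 + 6\right)^{2} \left(\sqrt{9^{2} + 2^{2}} + 43\right) = 8^{2} \left(\sqrt{81 + 4} + 43\right) = 64 \left(\sqrt{85} + 43\right) = 64 \left(43 + \sqrt{85}\right) = 2752 + 64 \sqrt{85}$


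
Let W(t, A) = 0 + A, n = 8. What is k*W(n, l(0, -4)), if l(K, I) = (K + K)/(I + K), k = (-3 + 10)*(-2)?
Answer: 0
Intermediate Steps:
k = -14 (k = 7*(-2) = -14)
l(K, I) = 2*K/(I + K) (l(K, I) = (2*K)/(I + K) = 2*K/(I + K))
W(t, A) = A
k*W(n, l(0, -4)) = -28*0/(-4 + 0) = -28*0/(-4) = -28*0*(-1)/4 = -14*0 = 0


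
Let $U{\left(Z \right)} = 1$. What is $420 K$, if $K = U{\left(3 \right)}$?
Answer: $420$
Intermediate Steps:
$K = 1$
$420 K = 420 \cdot 1 = 420$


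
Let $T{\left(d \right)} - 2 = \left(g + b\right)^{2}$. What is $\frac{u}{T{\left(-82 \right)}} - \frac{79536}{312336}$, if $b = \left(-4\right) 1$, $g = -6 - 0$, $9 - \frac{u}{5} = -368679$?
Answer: $\frac{1999182511}{110619} \approx 18073.0$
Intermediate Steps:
$u = 1843440$ ($u = 45 - -1843395 = 45 + 1843395 = 1843440$)
$g = -6$ ($g = -6 + 0 = -6$)
$b = -4$
$T{\left(d \right)} = 102$ ($T{\left(d \right)} = 2 + \left(-6 - 4\right)^{2} = 2 + \left(-10\right)^{2} = 2 + 100 = 102$)
$\frac{u}{T{\left(-82 \right)}} - \frac{79536}{312336} = \frac{1843440}{102} - \frac{79536}{312336} = 1843440 \cdot \frac{1}{102} - \frac{1657}{6507} = \frac{307240}{17} - \frac{1657}{6507} = \frac{1999182511}{110619}$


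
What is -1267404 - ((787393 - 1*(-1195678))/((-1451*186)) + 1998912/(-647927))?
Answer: -221624583822600239/174866426322 ≈ -1.2674e+6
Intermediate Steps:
-1267404 - ((787393 - 1*(-1195678))/((-1451*186)) + 1998912/(-647927)) = -1267404 - ((787393 + 1195678)/(-269886) + 1998912*(-1/647927)) = -1267404 - (1983071*(-1/269886) - 1998912/647927) = -1267404 - (-1983071/269886 - 1998912/647927) = -1267404 - 1*(-1824363607849/174866426322) = -1267404 + 1824363607849/174866426322 = -221624583822600239/174866426322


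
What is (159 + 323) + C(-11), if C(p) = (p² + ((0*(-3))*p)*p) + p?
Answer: 592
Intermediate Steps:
C(p) = p + p² (C(p) = (p² + (0*p)*p) + p = (p² + 0*p) + p = (p² + 0) + p = p² + p = p + p²)
(159 + 323) + C(-11) = (159 + 323) - 11*(1 - 11) = 482 - 11*(-10) = 482 + 110 = 592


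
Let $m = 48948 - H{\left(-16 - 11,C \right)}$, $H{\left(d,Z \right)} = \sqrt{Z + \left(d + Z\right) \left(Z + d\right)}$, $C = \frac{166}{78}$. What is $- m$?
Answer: $-48948 + \frac{\sqrt{944137}}{39} \approx -48923.0$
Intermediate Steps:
$C = \frac{83}{39}$ ($C = 166 \cdot \frac{1}{78} = \frac{83}{39} \approx 2.1282$)
$H{\left(d,Z \right)} = \sqrt{Z + \left(Z + d\right)^{2}}$ ($H{\left(d,Z \right)} = \sqrt{Z + \left(Z + d\right) \left(Z + d\right)} = \sqrt{Z + \left(Z + d\right)^{2}}$)
$m = 48948 - \frac{\sqrt{944137}}{39}$ ($m = 48948 - \sqrt{\frac{83}{39} + \left(\frac{83}{39} - 27\right)^{2}} = 48948 - \sqrt{\frac{83}{39} + \left(- \frac{970}{39}\right)^{2}} = 48948 - \sqrt{\frac{83}{39} + \frac{940900}{1521}} = 48948 - \sqrt{\frac{944137}{1521}} = 48948 - \frac{\sqrt{944137}}{39} \approx 48923.0$)
$- m = - (48948 - \frac{\sqrt{944137}}{39}) = -48948 + \frac{\sqrt{944137}}{39}$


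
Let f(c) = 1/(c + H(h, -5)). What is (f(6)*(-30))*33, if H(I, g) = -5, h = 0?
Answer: -990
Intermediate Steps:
f(c) = 1/(-5 + c) (f(c) = 1/(c - 5) = 1/(-5 + c))
(f(6)*(-30))*33 = (-30/(-5 + 6))*33 = (-30/1)*33 = (1*(-30))*33 = -30*33 = -990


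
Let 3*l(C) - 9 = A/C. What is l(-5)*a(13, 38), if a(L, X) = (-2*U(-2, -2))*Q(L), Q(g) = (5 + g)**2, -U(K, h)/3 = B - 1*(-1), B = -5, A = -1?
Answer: -119232/5 ≈ -23846.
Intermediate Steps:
l(C) = 3 - 1/(3*C) (l(C) = 3 + (-1/C)/3 = 3 - 1/(3*C))
U(K, h) = 12 (U(K, h) = -3*(-5 - 1*(-1)) = -3*(-5 + 1) = -3*(-4) = 12)
a(L, X) = -24*(5 + L)**2 (a(L, X) = (-2*12)*(5 + L)**2 = -24*(5 + L)**2)
l(-5)*a(13, 38) = (3 - 1/3/(-5))*(-24*(5 + 13)**2) = (3 - 1/3*(-1/5))*(-24*18**2) = (3 + 1/15)*(-24*324) = (46/15)*(-7776) = -119232/5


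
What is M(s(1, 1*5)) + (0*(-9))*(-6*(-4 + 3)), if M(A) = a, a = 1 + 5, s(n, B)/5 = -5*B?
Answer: 6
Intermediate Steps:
s(n, B) = -25*B (s(n, B) = 5*(-5*B) = -25*B)
a = 6
M(A) = 6
M(s(1, 1*5)) + (0*(-9))*(-6*(-4 + 3)) = 6 + (0*(-9))*(-6*(-4 + 3)) = 6 + 0*(-6*(-1)) = 6 + 0*6 = 6 + 0 = 6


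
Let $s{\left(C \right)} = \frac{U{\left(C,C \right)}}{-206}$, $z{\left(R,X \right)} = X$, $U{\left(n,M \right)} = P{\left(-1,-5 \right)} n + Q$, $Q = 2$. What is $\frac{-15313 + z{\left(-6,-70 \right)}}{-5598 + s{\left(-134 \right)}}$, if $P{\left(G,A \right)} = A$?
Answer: $\frac{1584449}{576930} \approx 2.7463$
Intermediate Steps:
$U{\left(n,M \right)} = 2 - 5 n$ ($U{\left(n,M \right)} = - 5 n + 2 = 2 - 5 n$)
$s{\left(C \right)} = - \frac{1}{103} + \frac{5 C}{206}$ ($s{\left(C \right)} = \frac{2 - 5 C}{-206} = \left(2 - 5 C\right) \left(- \frac{1}{206}\right) = - \frac{1}{103} + \frac{5 C}{206}$)
$\frac{-15313 + z{\left(-6,-70 \right)}}{-5598 + s{\left(-134 \right)}} = \frac{-15313 - 70}{-5598 + \left(- \frac{1}{103} + \frac{5}{206} \left(-134\right)\right)} = - \frac{15383}{-5598 - \frac{336}{103}} = - \frac{15383}{- \frac{576930}{103}} = \left(-15383\right) \left(- \frac{103}{576930}\right) = \frac{1584449}{576930}$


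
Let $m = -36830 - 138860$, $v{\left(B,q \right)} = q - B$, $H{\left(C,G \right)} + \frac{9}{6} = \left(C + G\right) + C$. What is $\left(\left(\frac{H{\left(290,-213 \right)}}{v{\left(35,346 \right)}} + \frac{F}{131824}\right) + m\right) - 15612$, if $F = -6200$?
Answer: $- \frac{490175771516}{2562329} \approx -1.913 \cdot 10^{5}$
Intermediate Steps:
$H{\left(C,G \right)} = - \frac{3}{2} + G + 2 C$ ($H{\left(C,G \right)} = - \frac{3}{2} + \left(\left(C + G\right) + C\right) = - \frac{3}{2} + \left(G + 2 C\right) = - \frac{3}{2} + G + 2 C$)
$m = -175690$ ($m = -36830 - 138860 = -175690$)
$\left(\left(\frac{H{\left(290,-213 \right)}}{v{\left(35,346 \right)}} + \frac{F}{131824}\right) + m\right) - 15612 = \left(\left(\frac{- \frac{3}{2} - 213 + 2 \cdot 290}{346 - 35} - \frac{6200}{131824}\right) - 175690\right) - 15612 = \left(\left(\frac{- \frac{3}{2} - 213 + 580}{346 - 35} - \frac{775}{16478}\right) - 175690\right) - 15612 = \left(\left(\frac{731}{2 \cdot 311} - \frac{775}{16478}\right) - 175690\right) - 15612 = \left(\left(\frac{731}{2} \cdot \frac{1}{311} - \frac{775}{16478}\right) - 175690\right) - 15612 = \left(\left(\frac{731}{622} - \frac{775}{16478}\right) - 175690\right) - 15612 = \left(\frac{2890842}{2562329} - 175690\right) - 15612 = - \frac{450172691168}{2562329} - 15612 = - \frac{490175771516}{2562329}$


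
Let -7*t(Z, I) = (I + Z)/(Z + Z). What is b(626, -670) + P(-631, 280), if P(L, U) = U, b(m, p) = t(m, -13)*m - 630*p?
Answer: 5912707/14 ≈ 4.2234e+5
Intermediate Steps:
t(Z, I) = -(I + Z)/(14*Z) (t(Z, I) = -(I + Z)/(7*(Z + Z)) = -(I + Z)/(7*(2*Z)) = -(I + Z)*1/(2*Z)/7 = -(I + Z)/(14*Z))
b(m, p) = 13/14 - 630*p - m/14 (b(m, p) = ((-1*(-13) - m)/(14*m))*m - 630*p = ((13 - m)/(14*m))*m - 630*p = (13/14 - m/14) - 630*p = 13/14 - 630*p - m/14)
b(626, -670) + P(-631, 280) = (13/14 - 630*(-670) - 1/14*626) + 280 = (13/14 + 422100 - 313/7) + 280 = 5908787/14 + 280 = 5912707/14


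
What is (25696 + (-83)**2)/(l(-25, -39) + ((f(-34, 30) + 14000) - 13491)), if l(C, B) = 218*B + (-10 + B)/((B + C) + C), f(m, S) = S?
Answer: -2900065/708658 ≈ -4.0923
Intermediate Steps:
l(C, B) = 218*B + (-10 + B)/(B + 2*C)
(25696 + (-83)**2)/(l(-25, -39) + ((f(-34, 30) + 14000) - 13491)) = (25696 + (-83)**2)/((-10 - 39 + 218*(-39)**2 + 436*(-39)*(-25))/(-39 + 2*(-25)) + ((30 + 14000) - 13491)) = (25696 + 6889)/((-10 - 39 + 218*1521 + 425100)/(-39 - 50) + (14030 - 13491)) = 32585/((-10 - 39 + 331578 + 425100)/(-89) + 539) = 32585/(-1/89*756629 + 539) = 32585/(-756629/89 + 539) = 32585/(-708658/89) = 32585*(-89/708658) = -2900065/708658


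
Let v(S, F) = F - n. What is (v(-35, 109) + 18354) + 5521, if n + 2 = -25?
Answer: 24011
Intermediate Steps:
n = -27 (n = -2 - 25 = -27)
v(S, F) = 27 + F (v(S, F) = F - 1*(-27) = F + 27 = 27 + F)
(v(-35, 109) + 18354) + 5521 = ((27 + 109) + 18354) + 5521 = (136 + 18354) + 5521 = 18490 + 5521 = 24011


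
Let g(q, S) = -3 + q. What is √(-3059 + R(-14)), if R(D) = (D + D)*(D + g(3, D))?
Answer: I*√2667 ≈ 51.643*I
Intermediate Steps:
R(D) = 2*D² (R(D) = (D + D)*(D + (-3 + 3)) = (2*D)*(D + 0) = (2*D)*D = 2*D²)
√(-3059 + R(-14)) = √(-3059 + 2*(-14)²) = √(-3059 + 2*196) = √(-3059 + 392) = √(-2667) = I*√2667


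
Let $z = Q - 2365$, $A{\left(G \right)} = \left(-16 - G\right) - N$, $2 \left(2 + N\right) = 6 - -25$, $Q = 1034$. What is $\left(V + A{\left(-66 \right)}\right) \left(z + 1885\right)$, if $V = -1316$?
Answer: $-708843$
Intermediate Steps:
$N = \frac{27}{2}$ ($N = -2 + \frac{6 - -25}{2} = -2 + \frac{6 + 25}{2} = -2 + \frac{1}{2} \cdot 31 = -2 + \frac{31}{2} = \frac{27}{2} \approx 13.5$)
$A{\left(G \right)} = - \frac{59}{2} - G$ ($A{\left(G \right)} = \left(-16 - G\right) - \frac{27}{2} = - \frac{59}{2} - G$)
$z = -1331$ ($z = 1034 - 2365 = -1331$)
$\left(V + A{\left(-66 \right)}\right) \left(z + 1885\right) = \left(-1316 - - \frac{73}{2}\right) \left(-1331 + 1885\right) = \left(-1316 + \left(- \frac{59}{2} + 66\right)\right) 554 = \left(-1316 + \frac{73}{2}\right) 554 = \left(- \frac{2559}{2}\right) 554 = -708843$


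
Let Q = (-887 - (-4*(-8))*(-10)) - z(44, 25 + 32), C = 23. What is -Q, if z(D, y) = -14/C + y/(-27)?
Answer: 116806/207 ≈ 564.28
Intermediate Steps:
z(D, y) = -14/23 - y/27 (z(D, y) = -14/23 + y/(-27) = -14*1/23 + y*(-1/27) = -14/23 - y/27)
Q = -116806/207 (Q = (-887 - (-4*(-8))*(-10)) - (-14/23 - (25 + 32)/27) = (-887 - 32*(-10)) - (-14/23 - 1/27*57) = (-887 - 1*(-320)) - (-14/23 - 19/9) = (-887 + 320) - 1*(-563/207) = -567 + 563/207 = -116806/207 ≈ -564.28)
-Q = -1*(-116806/207) = 116806/207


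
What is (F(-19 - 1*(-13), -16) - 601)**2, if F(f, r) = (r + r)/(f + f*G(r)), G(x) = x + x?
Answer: 3125816281/8649 ≈ 3.6141e+5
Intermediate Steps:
G(x) = 2*x
F(f, r) = 2*r/(f + 2*f*r) (F(f, r) = (r + r)/(f + f*(2*r)) = (2*r)/(f + 2*f*r) = 2*r/(f + 2*f*r))
(F(-19 - 1*(-13), -16) - 601)**2 = (2*(-16)/(-19 - 1*(-13)*(1 + 2*(-16))) - 601)**2 = (2*(-16)/((-19 + 13)*(1 - 32)) - 601)**2 = (2*(-16)/(-6*(-31)) - 601)**2 = (2*(-16)*(-1/6)*(-1/31) - 601)**2 = (-16/93 - 601)**2 = (-55909/93)**2 = 3125816281/8649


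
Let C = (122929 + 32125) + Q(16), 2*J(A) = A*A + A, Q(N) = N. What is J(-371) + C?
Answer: 223705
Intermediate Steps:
J(A) = A/2 + A²/2 (J(A) = (A*A + A)/2 = (A² + A)/2 = (A + A²)/2 = A/2 + A²/2)
C = 155070 (C = (122929 + 32125) + 16 = 155054 + 16 = 155070)
J(-371) + C = (½)*(-371)*(1 - 371) + 155070 = (½)*(-371)*(-370) + 155070 = 68635 + 155070 = 223705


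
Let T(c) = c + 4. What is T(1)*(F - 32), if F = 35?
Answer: 15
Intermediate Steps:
T(c) = 4 + c
T(1)*(F - 32) = (4 + 1)*(35 - 32) = 5*3 = 15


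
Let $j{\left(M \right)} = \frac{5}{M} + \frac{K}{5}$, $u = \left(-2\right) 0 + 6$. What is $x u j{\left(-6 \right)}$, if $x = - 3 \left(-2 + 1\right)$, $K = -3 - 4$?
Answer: $- \frac{201}{5} \approx -40.2$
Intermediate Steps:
$u = 6$ ($u = 0 + 6 = 6$)
$K = -7$
$x = 3$ ($x = \left(-3\right) \left(-1\right) = 3$)
$j{\left(M \right)} = - \frac{7}{5} + \frac{5}{M}$ ($j{\left(M \right)} = \frac{5}{M} - \frac{7}{5} = - \frac{7}{5} + \frac{5}{M}$)
$x u j{\left(-6 \right)} = 3 \cdot 6 \left(- \frac{7}{5} + \frac{5}{-6}\right) = 18 \left(- \frac{7}{5} + 5 \left(- \frac{1}{6}\right)\right) = 18 \left(- \frac{7}{5} - \frac{5}{6}\right) = 18 \left(- \frac{67}{30}\right) = - \frac{201}{5}$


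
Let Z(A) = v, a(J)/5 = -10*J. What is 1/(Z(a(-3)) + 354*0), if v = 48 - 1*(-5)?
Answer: 1/53 ≈ 0.018868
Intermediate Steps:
v = 53 (v = 48 + 5 = 53)
a(J) = -50*J (a(J) = 5*(-10*J) = -50*J)
Z(A) = 53
1/(Z(a(-3)) + 354*0) = 1/(53 + 354*0) = 1/(53 + 0) = 1/53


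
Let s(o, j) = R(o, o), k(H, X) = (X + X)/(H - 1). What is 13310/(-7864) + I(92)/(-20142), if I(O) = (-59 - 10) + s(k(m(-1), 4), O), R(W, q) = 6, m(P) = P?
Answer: -7433183/4399908 ≈ -1.6894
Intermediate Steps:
k(H, X) = 2*X/(-1 + H) (k(H, X) = (2*X)/(-1 + H) = 2*X/(-1 + H))
s(o, j) = 6
I(O) = -63 (I(O) = (-59 - 10) + 6 = -69 + 6 = -63)
13310/(-7864) + I(92)/(-20142) = 13310/(-7864) - 63/(-20142) = 13310*(-1/7864) - 63*(-1/20142) = -6655/3932 + 7/2238 = -7433183/4399908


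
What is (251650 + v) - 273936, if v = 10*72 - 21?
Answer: -21587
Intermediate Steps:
v = 699 (v = 720 - 21 = 699)
(251650 + v) - 273936 = (251650 + 699) - 273936 = 252349 - 273936 = -21587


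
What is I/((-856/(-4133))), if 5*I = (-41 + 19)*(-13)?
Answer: 591019/2140 ≈ 276.18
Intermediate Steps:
I = 286/5 (I = ((-41 + 19)*(-13))/5 = (-22*(-13))/5 = (⅕)*286 = 286/5 ≈ 57.200)
I/((-856/(-4133))) = 286/(5*((-856/(-4133)))) = 286/(5*((-856*(-1/4133)))) = 286/(5*(856/4133)) = (286/5)*(4133/856) = 591019/2140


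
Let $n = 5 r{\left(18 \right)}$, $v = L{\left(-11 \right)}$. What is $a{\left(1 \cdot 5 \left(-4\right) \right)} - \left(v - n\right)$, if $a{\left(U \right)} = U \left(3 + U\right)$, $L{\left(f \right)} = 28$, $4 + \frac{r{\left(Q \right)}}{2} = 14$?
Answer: $412$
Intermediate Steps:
$r{\left(Q \right)} = 20$ ($r{\left(Q \right)} = -8 + 2 \cdot 14 = -8 + 28 = 20$)
$v = 28$
$n = 100$ ($n = 5 \cdot 20 = 100$)
$a{\left(1 \cdot 5 \left(-4\right) \right)} - \left(v - n\right) = 1 \cdot 5 \left(-4\right) \left(3 + 1 \cdot 5 \left(-4\right)\right) - \left(28 - 100\right) = 5 \left(-4\right) \left(3 + 5 \left(-4\right)\right) - \left(28 - 100\right) = - 20 \left(3 - 20\right) - -72 = \left(-20\right) \left(-17\right) + 72 = 340 + 72 = 412$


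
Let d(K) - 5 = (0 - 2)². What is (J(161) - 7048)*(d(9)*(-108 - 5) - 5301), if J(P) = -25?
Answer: 44687214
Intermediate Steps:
d(K) = 9 (d(K) = 5 + (0 - 2)² = 5 + (-2)² = 5 + 4 = 9)
(J(161) - 7048)*(d(9)*(-108 - 5) - 5301) = (-25 - 7048)*(9*(-108 - 5) - 5301) = -7073*(9*(-113) - 5301) = -7073*(-1017 - 5301) = -7073*(-6318) = 44687214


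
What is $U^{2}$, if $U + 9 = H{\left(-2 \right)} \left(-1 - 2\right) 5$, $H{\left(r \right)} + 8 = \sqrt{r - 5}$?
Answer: $10746 - 3330 i \sqrt{7} \approx 10746.0 - 8810.4 i$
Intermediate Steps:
$H{\left(r \right)} = -8 + \sqrt{-5 + r}$ ($H{\left(r \right)} = -8 + \sqrt{r - 5} = -8 + \sqrt{-5 + r}$)
$U = 111 - 15 i \sqrt{7}$ ($U = -9 + \left(-8 + \sqrt{-5 - 2}\right) \left(-1 - 2\right) 5 = -9 + \left(-8 + \sqrt{-7}\right) \left(-3\right) 5 = -9 + \left(-8 + i \sqrt{7}\right) \left(-3\right) 5 = -9 + \left(24 - 3 i \sqrt{7}\right) 5 = -9 + \left(120 - 15 i \sqrt{7}\right) = 111 - 15 i \sqrt{7} \approx 111.0 - 39.686 i$)
$U^{2} = \left(111 - 15 i \sqrt{7}\right)^{2}$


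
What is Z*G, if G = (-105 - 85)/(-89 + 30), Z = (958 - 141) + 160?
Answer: 185630/59 ≈ 3146.3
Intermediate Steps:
Z = 977 (Z = 817 + 160 = 977)
G = 190/59 (G = -190/(-59) = -190*(-1/59) = 190/59 ≈ 3.2203)
Z*G = 977*(190/59) = 185630/59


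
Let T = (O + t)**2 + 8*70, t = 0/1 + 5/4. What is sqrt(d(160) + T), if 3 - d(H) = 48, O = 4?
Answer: sqrt(8681)/4 ≈ 23.293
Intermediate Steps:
d(H) = -45 (d(H) = 3 - 1*48 = 3 - 48 = -45)
t = 5/4 (t = 0*1 + 5*(1/4) = 0 + 5/4 = 5/4 ≈ 1.2500)
T = 9401/16 (T = (4 + 5/4)**2 + 8*70 = (21/4)**2 + 560 = 441/16 + 560 = 9401/16 ≈ 587.56)
sqrt(d(160) + T) = sqrt(-45 + 9401/16) = sqrt(8681/16) = sqrt(8681)/4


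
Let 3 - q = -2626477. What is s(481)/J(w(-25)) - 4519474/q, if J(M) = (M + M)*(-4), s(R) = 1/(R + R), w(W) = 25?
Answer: -10869367801/6316684400 ≈ -1.7207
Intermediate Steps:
q = 2626480 (q = 3 - 1*(-2626477) = 3 + 2626477 = 2626480)
s(R) = 1/(2*R)
J(M) = -8*M (J(M) = (2*M)*(-4) = -8*M)
s(481)/J(w(-25)) - 4519474/q = ((½)/481)/((-8*25)) - 4519474/2626480 = ((½)*(1/481))/(-200) - 4519474*1/2626480 = (1/962)*(-1/200) - 2259737/1313240 = -1/192400 - 2259737/1313240 = -10869367801/6316684400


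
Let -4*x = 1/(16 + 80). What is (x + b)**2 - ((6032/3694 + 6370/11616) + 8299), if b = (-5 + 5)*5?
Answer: -273561271216897/32954499072 ≈ -8301.2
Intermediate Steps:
b = 0 (b = 0*5 = 0)
x = -1/384 (x = -1/(4*(16 + 80)) = -1/4/96 = -1/4*1/96 = -1/384 ≈ -0.0026042)
(x + b)**2 - ((6032/3694 + 6370/11616) + 8299) = (-1/384 + 0)**2 - ((6032/3694 + 6370/11616) + 8299) = (-1/384)**2 - ((6032*(1/3694) + 6370*(1/11616)) + 8299) = 1/147456 - ((3016/1847 + 3185/5808) + 8299) = 1/147456 - (23399623/10727376 + 8299) = 1/147456 - 1*89049893047/10727376 = 1/147456 - 89049893047/10727376 = -273561271216897/32954499072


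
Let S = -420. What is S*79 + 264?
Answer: -32916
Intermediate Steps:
S*79 + 264 = -420*79 + 264 = -33180 + 264 = -32916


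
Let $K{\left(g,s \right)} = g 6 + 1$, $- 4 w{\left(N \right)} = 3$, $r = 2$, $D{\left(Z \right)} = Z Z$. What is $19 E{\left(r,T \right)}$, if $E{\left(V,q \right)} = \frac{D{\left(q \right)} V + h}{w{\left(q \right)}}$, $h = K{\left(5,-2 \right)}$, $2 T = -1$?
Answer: $-798$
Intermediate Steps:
$T = - \frac{1}{2}$ ($T = \frac{1}{2} \left(-1\right) = - \frac{1}{2} \approx -0.5$)
$D{\left(Z \right)} = Z^{2}$
$w{\left(N \right)} = - \frac{3}{4}$ ($w{\left(N \right)} = \left(- \frac{1}{4}\right) 3 = - \frac{3}{4}$)
$K{\left(g,s \right)} = 1 + 6 g$ ($K{\left(g,s \right)} = 6 g + 1 = 1 + 6 g$)
$h = 31$ ($h = 1 + 6 \cdot 5 = 1 + 30 = 31$)
$E{\left(V,q \right)} = - \frac{124}{3} - \frac{4 V q^{2}}{3}$ ($E{\left(V,q \right)} = \frac{q^{2} V + 31}{- \frac{3}{4}} = \left(V q^{2} + 31\right) \left(- \frac{4}{3}\right) = \left(31 + V q^{2}\right) \left(- \frac{4}{3}\right) = - \frac{124}{3} - \frac{4 V q^{2}}{3}$)
$19 E{\left(r,T \right)} = 19 \left(- \frac{124}{3} - \frac{8 \left(- \frac{1}{2}\right)^{2}}{3}\right) = 19 \left(- \frac{124}{3} - \frac{8}{3} \cdot \frac{1}{4}\right) = 19 \left(- \frac{124}{3} - \frac{2}{3}\right) = 19 \left(-42\right) = -798$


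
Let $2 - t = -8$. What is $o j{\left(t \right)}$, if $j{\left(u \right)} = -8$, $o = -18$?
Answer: $144$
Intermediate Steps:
$t = 10$ ($t = 2 - -8 = 2 + 8 = 10$)
$o j{\left(t \right)} = \left(-18\right) \left(-8\right) = 144$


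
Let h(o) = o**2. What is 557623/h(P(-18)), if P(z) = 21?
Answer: 557623/441 ≈ 1264.5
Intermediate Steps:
557623/h(P(-18)) = 557623/(21**2) = 557623/441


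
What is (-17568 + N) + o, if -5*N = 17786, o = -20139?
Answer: -206321/5 ≈ -41264.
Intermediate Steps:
N = -17786/5 (N = -⅕*17786 = -17786/5 ≈ -3557.2)
(-17568 + N) + o = (-17568 - 17786/5) - 20139 = -105626/5 - 20139 = -206321/5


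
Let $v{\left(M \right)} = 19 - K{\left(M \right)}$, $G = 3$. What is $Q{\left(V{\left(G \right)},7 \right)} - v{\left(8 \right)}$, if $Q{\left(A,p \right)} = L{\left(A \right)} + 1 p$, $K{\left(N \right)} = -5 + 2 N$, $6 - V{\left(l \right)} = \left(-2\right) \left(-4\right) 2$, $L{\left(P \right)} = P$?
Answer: $-11$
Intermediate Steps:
$V{\left(l \right)} = -10$ ($V{\left(l \right)} = 6 - \left(-2\right) \left(-4\right) 2 = 6 - 8 \cdot 2 = 6 - 16 = -10$)
$Q{\left(A,p \right)} = A + p$ ($Q{\left(A,p \right)} = A + 1 p = A + p$)
$v{\left(M \right)} = 24 - 2 M$ ($v{\left(M \right)} = 19 - \left(-5 + 2 M\right) = 24 - 2 M$)
$Q{\left(V{\left(G \right)},7 \right)} - v{\left(8 \right)} = \left(-10 + 7\right) - \left(24 - 16\right) = -3 - \left(24 - 16\right) = -3 - 8 = -11$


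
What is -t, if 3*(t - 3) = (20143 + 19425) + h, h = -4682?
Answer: -34895/3 ≈ -11632.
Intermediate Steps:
t = 34895/3 (t = 3 + ((20143 + 19425) - 4682)/3 = 3 + (39568 - 4682)/3 = 3 + (⅓)*34886 = 3 + 34886/3 = 34895/3 ≈ 11632.)
-t = -1*34895/3 = -34895/3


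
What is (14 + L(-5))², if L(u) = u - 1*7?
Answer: 4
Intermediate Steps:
L(u) = -7 + u (L(u) = u - 7 = -7 + u)
(14 + L(-5))² = (14 + (-7 - 5))² = (14 - 12)² = 2² = 4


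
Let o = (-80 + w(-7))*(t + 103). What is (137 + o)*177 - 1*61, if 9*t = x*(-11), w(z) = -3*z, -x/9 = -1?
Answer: -936568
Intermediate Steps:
x = 9 (x = -9*(-1) = 9)
t = -11 (t = (9*(-11))/9 = (⅑)*(-99) = -11)
o = -5428 (o = (-80 - 3*(-7))*(-11 + 103) = (-80 + 21)*92 = -59*92 = -5428)
(137 + o)*177 - 1*61 = (137 - 5428)*177 - 1*61 = -5291*177 - 61 = -936507 - 61 = -936568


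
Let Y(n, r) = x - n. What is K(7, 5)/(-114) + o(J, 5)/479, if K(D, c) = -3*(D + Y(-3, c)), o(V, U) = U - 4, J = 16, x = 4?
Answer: 3372/9101 ≈ 0.37051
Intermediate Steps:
Y(n, r) = 4 - n
o(V, U) = -4 + U
K(D, c) = -21 - 3*D (K(D, c) = -3*(D + (4 - 1*(-3))) = -3*(D + (4 + 3)) = -3*(D + 7) = -3*(7 + D) = -21 - 3*D)
K(7, 5)/(-114) + o(J, 5)/479 = (-21 - 3*7)/(-114) + (-4 + 5)/479 = (-21 - 21)*(-1/114) + 1*(1/479) = -42*(-1/114) + 1/479 = 7/19 + 1/479 = 3372/9101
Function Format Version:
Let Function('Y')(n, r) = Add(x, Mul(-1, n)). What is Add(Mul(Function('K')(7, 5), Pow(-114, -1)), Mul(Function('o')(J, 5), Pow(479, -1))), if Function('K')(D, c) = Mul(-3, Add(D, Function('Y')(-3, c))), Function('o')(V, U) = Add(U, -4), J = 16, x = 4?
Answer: Rational(3372, 9101) ≈ 0.37051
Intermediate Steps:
Function('Y')(n, r) = Add(4, Mul(-1, n))
Function('o')(V, U) = Add(-4, U)
Function('K')(D, c) = Add(-21, Mul(-3, D)) (Function('K')(D, c) = Mul(-3, Add(D, Add(4, Mul(-1, -3)))) = Mul(-3, Add(D, Add(4, 3))) = Mul(-3, Add(D, 7)) = Mul(-3, Add(7, D)) = Add(-21, Mul(-3, D)))
Add(Mul(Function('K')(7, 5), Pow(-114, -1)), Mul(Function('o')(J, 5), Pow(479, -1))) = Add(Mul(Add(-21, Mul(-3, 7)), Pow(-114, -1)), Mul(Add(-4, 5), Pow(479, -1))) = Add(Mul(Add(-21, -21), Rational(-1, 114)), Mul(1, Rational(1, 479))) = Add(Mul(-42, Rational(-1, 114)), Rational(1, 479)) = Add(Rational(7, 19), Rational(1, 479)) = Rational(3372, 9101)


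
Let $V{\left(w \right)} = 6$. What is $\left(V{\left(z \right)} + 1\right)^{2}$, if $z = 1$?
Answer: $49$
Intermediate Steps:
$\left(V{\left(z \right)} + 1\right)^{2} = \left(6 + 1\right)^{2} = 7^{2} = 49$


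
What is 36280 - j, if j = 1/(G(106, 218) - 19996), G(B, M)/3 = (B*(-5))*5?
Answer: 1013880881/27946 ≈ 36280.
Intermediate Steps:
G(B, M) = -75*B (G(B, M) = 3*((B*(-5))*5) = 3*(-5*B*5) = 3*(-25*B) = -75*B)
j = -1/27946 (j = 1/(-75*106 - 19996) = 1/(-7950 - 19996) = 1/(-27946) = -1/27946 ≈ -3.5783e-5)
36280 - j = 36280 - 1*(-1/27946) = 36280 + 1/27946 = 1013880881/27946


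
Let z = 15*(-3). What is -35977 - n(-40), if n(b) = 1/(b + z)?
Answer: -3058044/85 ≈ -35977.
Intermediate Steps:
z = -45
n(b) = 1/(-45 + b) (n(b) = 1/(b - 45) = 1/(-45 + b))
-35977 - n(-40) = -35977 - 1/(-45 - 40) = -35977 - 1/(-85) = -35977 - 1*(-1/85) = -35977 + 1/85 = -3058044/85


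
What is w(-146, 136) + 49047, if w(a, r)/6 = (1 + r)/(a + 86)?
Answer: 490333/10 ≈ 49033.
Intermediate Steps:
w(a, r) = 6*(1 + r)/(86 + a) (w(a, r) = 6*((1 + r)/(a + 86)) = 6*((1 + r)/(86 + a)) = 6*(1 + r)/(86 + a))
w(-146, 136) + 49047 = 6*(1 + 136)/(86 - 146) + 49047 = 6*137/(-60) + 49047 = 6*(-1/60)*137 + 49047 = -137/10 + 49047 = 490333/10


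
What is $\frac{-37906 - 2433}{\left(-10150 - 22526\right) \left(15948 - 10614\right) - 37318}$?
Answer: $\frac{40339}{174331102} \approx 0.00023139$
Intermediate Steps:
$\frac{-37906 - 2433}{\left(-10150 - 22526\right) \left(15948 - 10614\right) - 37318} = - \frac{40339}{\left(-32676\right) 5334 - 37318} = - \frac{40339}{-174293784 - 37318} = - \frac{40339}{-174331102} = \left(-40339\right) \left(- \frac{1}{174331102}\right) = \frac{40339}{174331102}$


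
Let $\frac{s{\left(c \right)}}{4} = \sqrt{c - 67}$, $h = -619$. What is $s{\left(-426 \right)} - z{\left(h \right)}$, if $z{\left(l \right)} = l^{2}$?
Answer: $-383161 + 4 i \sqrt{493} \approx -3.8316 \cdot 10^{5} + 88.814 i$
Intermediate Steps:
$s{\left(c \right)} = 4 \sqrt{-67 + c}$ ($s{\left(c \right)} = 4 \sqrt{c - 67} = 4 \sqrt{-67 + c}$)
$s{\left(-426 \right)} - z{\left(h \right)} = 4 \sqrt{-67 - 426} - \left(-619\right)^{2} = 4 \sqrt{-493} - 383161 = 4 i \sqrt{493} - 383161 = -383161 + 4 i \sqrt{493}$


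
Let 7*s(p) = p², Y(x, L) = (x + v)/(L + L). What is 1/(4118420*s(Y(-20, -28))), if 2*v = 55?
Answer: 21952/231661125 ≈ 9.4759e-5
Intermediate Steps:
v = 55/2 (v = (½)*55 = 55/2 ≈ 27.500)
Y(x, L) = (55/2 + x)/(2*L) (Y(x, L) = (x + 55/2)/(L + L) = (55/2 + x)/((2*L)) = (55/2 + x)*(1/(2*L)) = (55/2 + x)/(2*L))
s(p) = p²/7
1/(4118420*s(Y(-20, -28))) = 1/(4118420*((((¼)*(55 + 2*(-20))/(-28))²/7))) = 1/(4118420*((((¼)*(-1/28)*(55 - 40))²/7))) = 1/(4118420*((((¼)*(-1/28)*15)²/7))) = 1/(4118420*(((-15/112)²/7))) = 1/(4118420*(((⅐)*(225/12544)))) = 1/(4118420*(225/87808)) = (1/4118420)*(87808/225) = 21952/231661125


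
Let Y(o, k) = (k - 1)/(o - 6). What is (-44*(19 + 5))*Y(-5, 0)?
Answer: -96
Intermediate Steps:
Y(o, k) = (-1 + k)/(-6 + o)
(-44*(19 + 5))*Y(-5, 0) = (-44*(19 + 5))*((-1 + 0)/(-6 - 5)) = (-44*24)*(-1/(-11)) = -(-96)*(-1) = -1056*1/11 = -96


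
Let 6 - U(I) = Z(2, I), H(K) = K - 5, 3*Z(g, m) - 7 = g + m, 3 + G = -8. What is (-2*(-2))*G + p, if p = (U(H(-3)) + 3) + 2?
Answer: -100/3 ≈ -33.333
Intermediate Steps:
G = -11 (G = -3 - 8 = -11)
Z(g, m) = 7/3 + g/3 + m/3 (Z(g, m) = 7/3 + (g + m)/3 = 7/3 + (g/3 + m/3) = 7/3 + g/3 + m/3)
H(K) = -5 + K
U(I) = 3 - I/3 (U(I) = 6 - (7/3 + (1/3)*2 + I/3) = 6 - (7/3 + 2/3 + I/3) = 6 - (3 + I/3) = 6 + (-3 - I/3) = 3 - I/3)
p = 32/3 (p = ((3 - (-5 - 3)/3) + 3) + 2 = ((3 - 1/3*(-8)) + 3) + 2 = ((3 + 8/3) + 3) + 2 = (17/3 + 3) + 2 = 26/3 + 2 = 32/3 ≈ 10.667)
(-2*(-2))*G + p = -2*(-2)*(-11) + 32/3 = 4*(-11) + 32/3 = -44 + 32/3 = -100/3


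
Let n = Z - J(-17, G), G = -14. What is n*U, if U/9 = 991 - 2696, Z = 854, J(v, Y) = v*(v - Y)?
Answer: -12322035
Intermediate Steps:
n = 803 (n = 854 - (-17)*(-17 - 1*(-14)) = 854 - (-17)*(-17 + 14) = 854 - (-17)*(-3) = 854 - 1*51 = 854 - 51 = 803)
U = -15345 (U = 9*(991 - 2696) = 9*(-1705) = -15345)
n*U = 803*(-15345) = -12322035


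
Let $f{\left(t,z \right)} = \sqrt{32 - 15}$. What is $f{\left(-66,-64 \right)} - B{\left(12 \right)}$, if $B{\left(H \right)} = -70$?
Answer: $70 + \sqrt{17} \approx 74.123$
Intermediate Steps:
$f{\left(t,z \right)} = \sqrt{17}$
$f{\left(-66,-64 \right)} - B{\left(12 \right)} = \sqrt{17} - -70 = \sqrt{17} + 70 = 70 + \sqrt{17}$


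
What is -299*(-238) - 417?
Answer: 70745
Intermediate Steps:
-299*(-238) - 417 = 71162 - 417 = 70745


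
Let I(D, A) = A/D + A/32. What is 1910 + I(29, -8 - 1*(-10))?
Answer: 886301/464 ≈ 1910.1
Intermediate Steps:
I(D, A) = A/32 + A/D (I(D, A) = A/D + A*(1/32) = A/D + A/32 = A/32 + A/D)
1910 + I(29, -8 - 1*(-10)) = 1910 + ((-8 - 1*(-10))/32 + (-8 - 1*(-10))/29) = 1910 + ((-8 + 10)/32 + (-8 + 10)*(1/29)) = 1910 + ((1/32)*2 + 2*(1/29)) = 1910 + (1/16 + 2/29) = 1910 + 61/464 = 886301/464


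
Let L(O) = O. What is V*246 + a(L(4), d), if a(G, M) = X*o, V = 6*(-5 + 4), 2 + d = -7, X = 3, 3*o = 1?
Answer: -1475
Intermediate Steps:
o = ⅓ (o = (⅓)*1 = ⅓ ≈ 0.33333)
d = -9 (d = -2 - 7 = -9)
V = -6 (V = 6*(-1) = -6)
a(G, M) = 1 (a(G, M) = 3*(⅓) = 1)
V*246 + a(L(4), d) = -6*246 + 1 = -1476 + 1 = -1475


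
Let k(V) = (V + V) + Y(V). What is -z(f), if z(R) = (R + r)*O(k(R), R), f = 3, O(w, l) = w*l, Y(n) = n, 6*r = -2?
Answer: -72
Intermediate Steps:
r = -1/3 (r = (1/6)*(-2) = -1/3 ≈ -0.33333)
k(V) = 3*V (k(V) = (V + V) + V = 2*V + V = 3*V)
O(w, l) = l*w
z(R) = 3*R**2*(-1/3 + R) (z(R) = (R - 1/3)*(R*(3*R)) = (-1/3 + R)*(3*R**2) = 3*R**2*(-1/3 + R))
-z(f) = -3**2*(-1 + 3*3) = -9*(-1 + 9) = -9*8 = -1*72 = -72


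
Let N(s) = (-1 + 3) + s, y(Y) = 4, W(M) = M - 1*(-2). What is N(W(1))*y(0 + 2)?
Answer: 20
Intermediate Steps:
W(M) = 2 + M (W(M) = M + 2 = 2 + M)
N(s) = 2 + s
N(W(1))*y(0 + 2) = (2 + (2 + 1))*4 = (2 + 3)*4 = 5*4 = 20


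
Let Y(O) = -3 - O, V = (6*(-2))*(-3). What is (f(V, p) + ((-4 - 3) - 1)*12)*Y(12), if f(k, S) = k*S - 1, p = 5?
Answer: -1245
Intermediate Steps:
V = 36 (V = -12*(-3) = 36)
f(k, S) = -1 + S*k (f(k, S) = S*k - 1 = -1 + S*k)
(f(V, p) + ((-4 - 3) - 1)*12)*Y(12) = ((-1 + 5*36) + ((-4 - 3) - 1)*12)*(-3 - 1*12) = ((-1 + 180) + (-7 - 1)*12)*(-3 - 12) = (179 - 8*12)*(-15) = (179 - 96)*(-15) = 83*(-15) = -1245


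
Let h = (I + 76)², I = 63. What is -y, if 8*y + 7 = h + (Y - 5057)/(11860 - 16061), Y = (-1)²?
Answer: -40571585/16804 ≈ -2414.4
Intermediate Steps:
Y = 1
h = 19321 (h = (63 + 76)² = 139² = 19321)
y = 40571585/16804 (y = -7/8 + (19321 + (1 - 5057)/(11860 - 16061))/8 = -7/8 + (19321 - 5056/(-4201))/8 = -7/8 + (19321 - 5056*(-1/4201))/8 = -7/8 + (19321 + 5056/4201)/8 = -7/8 + (⅛)*(81172577/4201) = -7/8 + 81172577/33608 = 40571585/16804 ≈ 2414.4)
-y = -1*40571585/16804 = -40571585/16804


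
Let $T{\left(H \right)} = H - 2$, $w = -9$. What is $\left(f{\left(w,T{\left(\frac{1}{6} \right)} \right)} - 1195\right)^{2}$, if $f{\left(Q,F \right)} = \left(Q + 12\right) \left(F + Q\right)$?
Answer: $\frac{6027025}{4} \approx 1.5068 \cdot 10^{6}$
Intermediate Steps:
$T{\left(H \right)} = -2 + H$
$f{\left(Q,F \right)} = \left(12 + Q\right) \left(F + Q\right)$
$\left(f{\left(w,T{\left(\frac{1}{6} \right)} \right)} - 1195\right)^{2} = \left(\left(\left(-9\right)^{2} + 12 \left(-2 + \frac{1}{6}\right) + 12 \left(-9\right) + \left(-2 + \frac{1}{6}\right) \left(-9\right)\right) - 1195\right)^{2} = \left(\left(81 + 12 \left(-2 + \frac{1}{6}\right) - 108 + \left(-2 + \frac{1}{6}\right) \left(-9\right)\right) - 1195\right)^{2} = \left(\left(81 + 12 \left(- \frac{11}{6}\right) - 108 - - \frac{33}{2}\right) - 1195\right)^{2} = \left(\left(81 - 22 - 108 + \frac{33}{2}\right) - 1195\right)^{2} = \left(- \frac{65}{2} - 1195\right)^{2} = \left(- \frac{2455}{2}\right)^{2} = \frac{6027025}{4}$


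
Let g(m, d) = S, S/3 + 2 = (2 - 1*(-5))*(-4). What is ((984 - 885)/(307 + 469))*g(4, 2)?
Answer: -4455/388 ≈ -11.482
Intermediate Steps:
S = -90 (S = -6 + 3*((2 - 1*(-5))*(-4)) = -6 + 3*((2 + 5)*(-4)) = -6 + 3*(7*(-4)) = -6 + 3*(-28) = -6 - 84 = -90)
g(m, d) = -90
((984 - 885)/(307 + 469))*g(4, 2) = ((984 - 885)/(307 + 469))*(-90) = (99/776)*(-90) = -4455/388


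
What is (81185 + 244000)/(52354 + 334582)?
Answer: 325185/386936 ≈ 0.84041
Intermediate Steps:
(81185 + 244000)/(52354 + 334582) = 325185/386936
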